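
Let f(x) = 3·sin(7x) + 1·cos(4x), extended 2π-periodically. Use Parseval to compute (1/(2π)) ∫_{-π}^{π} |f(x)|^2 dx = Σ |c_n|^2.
Σ |c_n|^2 = 5

Expand |f|^2 and use orthogonality of {sin(nx), cos(mx)} on [-π, π]:
  ∫_{-π}^{π} sin(nx)^2 dx = π, ∫ cos(mx)^2 dx = π, and cross terms integrate to 0.
So ∫_{-π}^{π} f(x)^2 dx = 3^2 · π + 1^2 · π = (9 + 1)π.
Divide by 2π: (9 + 1)/2 = 5.
By Parseval, this equals Σ |c_n|^2.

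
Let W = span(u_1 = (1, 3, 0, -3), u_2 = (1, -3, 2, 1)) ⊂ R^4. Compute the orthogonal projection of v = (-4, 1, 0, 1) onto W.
proj_W(v) = (-71/41, 24/41, -79/41, 55/41)

Set up U = [u_1 | ... | u_2] ∈ R^(4×2). The projector onto W = col(U) is P = U (U^T U)^(-1) U^T.
Compute U^T U =
  [19, -11]
  [-11, 15],
and U^T v = (-4, -6).
Solve U^T U · c = U^T v for the coefficients: c = (-63/82, -79/82). The projection is proj_W(v) = U c.
Check: (v - proj_W(v)) · u_1 = 0  (should be 0).
Check: (v - proj_W(v)) · u_2 = 0  (should be 0).
Result: proj_W(v) = (-71/41, 24/41, -79/41, 55/41).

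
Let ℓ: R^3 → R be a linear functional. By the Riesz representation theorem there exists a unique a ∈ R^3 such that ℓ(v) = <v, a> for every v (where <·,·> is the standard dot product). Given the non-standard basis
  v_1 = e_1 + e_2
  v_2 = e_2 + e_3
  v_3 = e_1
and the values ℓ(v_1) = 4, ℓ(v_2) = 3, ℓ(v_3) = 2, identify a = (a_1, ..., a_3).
a = (2, 2, 1)

Write a = (a_1, ..., a_3) in the standard basis. For each basis vector v_i, ℓ(v_i) = <v_i, a> is a linear equation in the a_j's. Collect the n equations into a matrix system V a = ℓ, where row i of V is v_i (expressed in the standard basis). Since V is invertible (lower-triangular with 1s on the diagonal, up to permutation), solve by back-substitution:
  V =
[[1, 1, 0],
 [0, 1, 1],
 [1, 0, 0]]
  V a = (4, 3, 2)
Solving gives a = (2, 2, 1).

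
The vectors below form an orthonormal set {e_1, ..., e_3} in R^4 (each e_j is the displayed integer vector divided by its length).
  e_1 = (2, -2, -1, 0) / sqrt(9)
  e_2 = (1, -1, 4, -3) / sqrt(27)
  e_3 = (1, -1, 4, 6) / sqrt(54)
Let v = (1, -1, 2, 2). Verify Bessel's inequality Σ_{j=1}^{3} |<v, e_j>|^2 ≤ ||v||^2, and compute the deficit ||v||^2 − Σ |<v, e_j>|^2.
Σ |<v, e_j>|^2 = 10; ||v||^2 = 10; deficit = 0

Write each e_j = u_j / sqrt(<u_j, u_j>) where u_j is the displayed integer vector. Then <v, e_j> = <v, u_j> / sqrt(<u_j, u_j>), so |<v, e_j>|^2 = <v, u_j>^2 / <u_j, u_j>.
Coefficients: <v, e_1> = 2/sqrt(9), <v, e_2> = 4/sqrt(27), <v, e_3> = 22/sqrt(54).
Square and sum: Σ |<v, e_j>|^2 = 10.
Compute ||v||^2 = v·v = 10.
Deficit = 10 − 10 = 0 ≥ 0, confirming Bessel's inequality. (The deficit equals ||v − Σ <v,e_j> e_j||^2, the squared distance from v to span{e_j}.)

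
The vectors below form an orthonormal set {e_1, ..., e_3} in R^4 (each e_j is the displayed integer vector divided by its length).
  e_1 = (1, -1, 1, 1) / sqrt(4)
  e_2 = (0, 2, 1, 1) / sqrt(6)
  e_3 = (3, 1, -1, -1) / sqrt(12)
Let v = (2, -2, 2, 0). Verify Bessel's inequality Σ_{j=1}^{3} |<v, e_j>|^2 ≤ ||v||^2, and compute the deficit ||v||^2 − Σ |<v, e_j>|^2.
Σ |<v, e_j>|^2 = 10; ||v||^2 = 12; deficit = 2

Write each e_j = u_j / sqrt(<u_j, u_j>) where u_j is the displayed integer vector. Then <v, e_j> = <v, u_j> / sqrt(<u_j, u_j>), so |<v, e_j>|^2 = <v, u_j>^2 / <u_j, u_j>.
Coefficients: <v, e_1> = 6/sqrt(4), <v, e_2> = -2/sqrt(6), <v, e_3> = 2/sqrt(12).
Square and sum: Σ |<v, e_j>|^2 = 10.
Compute ||v||^2 = v·v = 12.
Deficit = 12 − 10 = 2 ≥ 0, confirming Bessel's inequality. (The deficit equals ||v − Σ <v,e_j> e_j||^2, the squared distance from v to span{e_j}.)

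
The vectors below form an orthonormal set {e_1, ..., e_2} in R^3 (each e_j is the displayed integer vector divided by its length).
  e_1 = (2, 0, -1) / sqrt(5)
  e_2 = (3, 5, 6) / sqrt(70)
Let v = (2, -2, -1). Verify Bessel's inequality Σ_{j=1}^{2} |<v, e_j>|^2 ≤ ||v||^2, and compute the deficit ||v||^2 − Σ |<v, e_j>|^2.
Σ |<v, e_j>|^2 = 45/7; ||v||^2 = 9; deficit = 18/7

Write each e_j = u_j / sqrt(<u_j, u_j>) where u_j is the displayed integer vector. Then <v, e_j> = <v, u_j> / sqrt(<u_j, u_j>), so |<v, e_j>|^2 = <v, u_j>^2 / <u_j, u_j>.
Coefficients: <v, e_1> = 5/sqrt(5), <v, e_2> = -10/sqrt(70).
Square and sum: Σ |<v, e_j>|^2 = 45/7.
Compute ||v||^2 = v·v = 9.
Deficit = 9 − 45/7 = 18/7 ≥ 0, confirming Bessel's inequality. (The deficit equals ||v − Σ <v,e_j> e_j||^2, the squared distance from v to span{e_j}.)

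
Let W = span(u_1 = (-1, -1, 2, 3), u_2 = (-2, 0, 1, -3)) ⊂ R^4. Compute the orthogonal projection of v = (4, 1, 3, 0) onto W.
proj_W(v) = (151/185, 11/185, -92/185, 177/185)

Set up U = [u_1 | ... | u_2] ∈ R^(4×2). The projector onto W = col(U) is P = U (U^T U)^(-1) U^T.
Compute U^T U =
  [15, -5]
  [-5, 14],
and U^T v = (1, -5).
Solve U^T U · c = U^T v for the coefficients: c = (-11/185, -14/37). The projection is proj_W(v) = U c.
Check: (v - proj_W(v)) · u_1 = 0  (should be 0).
Check: (v - proj_W(v)) · u_2 = 0  (should be 0).
Result: proj_W(v) = (151/185, 11/185, -92/185, 177/185).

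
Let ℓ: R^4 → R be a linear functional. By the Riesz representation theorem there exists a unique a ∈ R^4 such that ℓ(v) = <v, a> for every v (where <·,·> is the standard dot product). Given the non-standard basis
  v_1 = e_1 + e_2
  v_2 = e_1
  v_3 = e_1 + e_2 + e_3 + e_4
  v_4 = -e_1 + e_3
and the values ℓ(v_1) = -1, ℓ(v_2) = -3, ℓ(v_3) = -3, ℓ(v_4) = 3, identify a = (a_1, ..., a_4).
a = (-3, 2, 0, -2)

Write a = (a_1, ..., a_4) in the standard basis. For each basis vector v_i, ℓ(v_i) = <v_i, a> is a linear equation in the a_j's. Collect the n equations into a matrix system V a = ℓ, where row i of V is v_i (expressed in the standard basis). Since V is invertible (lower-triangular with 1s on the diagonal, up to permutation), solve by back-substitution:
  V =
[[1, 1, 0, 0],
 [1, 0, 0, 0],
 [1, 1, 1, 1],
 [-1, 0, 1, 0]]
  V a = (-1, -3, -3, 3)
Solving gives a = (-3, 2, 0, -2).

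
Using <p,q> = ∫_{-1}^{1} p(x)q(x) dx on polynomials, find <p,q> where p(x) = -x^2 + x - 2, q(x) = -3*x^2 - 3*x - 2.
<p,q> = 188/15

Expand the product: p(x)·q(x) = 3*x^4 + 5*x^2 + 4*x + 4.
∫_{-1}^{1} of each monomial x^k gives [2/(k+1) if k even, 0 if k odd]. Integrating term-by-term (or equivalently evaluating the antiderivative F(x) = 3*x^5/5 + 5*x^3/3 + 2*x^2 + 4*x at the endpoints):
  F(1) − F(−1) = 124/15 − (-64/15) = 188/15.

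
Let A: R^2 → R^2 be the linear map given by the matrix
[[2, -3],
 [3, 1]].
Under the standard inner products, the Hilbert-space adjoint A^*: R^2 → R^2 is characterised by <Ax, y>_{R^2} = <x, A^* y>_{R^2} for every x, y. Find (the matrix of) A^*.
A^* = A^T =
[[2, 3],
 [-3, 1]]

For real matrices with standard dot products, the defining identity <Ax, y> = <x, A^* y> gives (Ax)^T y = x^T (A^*) y, i.e. x^T A^T y = x^T (A^*) y. Since this holds for all x, y, we must have A^* = A^T. Therefore
A^* =
[[2, 3],
 [-3, 1]].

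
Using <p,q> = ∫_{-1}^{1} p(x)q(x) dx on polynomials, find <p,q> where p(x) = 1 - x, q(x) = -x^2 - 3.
<p,q> = -20/3

Expand the product: p(x)·q(x) = x^3 - x^2 + 3*x - 3.
∫_{-1}^{1} of each monomial x^k gives [2/(k+1) if k even, 0 if k odd]. Integrating term-by-term (or equivalently evaluating the antiderivative F(x) = x^4/4 - x^3/3 + 3*x^2/2 - 3*x at the endpoints):
  F(1) − F(−1) = -19/12 − (61/12) = -20/3.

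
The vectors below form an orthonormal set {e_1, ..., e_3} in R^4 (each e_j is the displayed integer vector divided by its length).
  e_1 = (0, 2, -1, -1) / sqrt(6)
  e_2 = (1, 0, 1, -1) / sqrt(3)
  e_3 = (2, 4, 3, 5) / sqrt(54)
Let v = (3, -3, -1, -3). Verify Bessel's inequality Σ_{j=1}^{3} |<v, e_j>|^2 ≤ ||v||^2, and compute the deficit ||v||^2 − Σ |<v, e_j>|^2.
Σ |<v, e_j>|^2 = 59/3; ||v||^2 = 28; deficit = 25/3

Write each e_j = u_j / sqrt(<u_j, u_j>) where u_j is the displayed integer vector. Then <v, e_j> = <v, u_j> / sqrt(<u_j, u_j>), so |<v, e_j>|^2 = <v, u_j>^2 / <u_j, u_j>.
Coefficients: <v, e_1> = -2/sqrt(6), <v, e_2> = 5/sqrt(3), <v, e_3> = -24/sqrt(54).
Square and sum: Σ |<v, e_j>|^2 = 59/3.
Compute ||v||^2 = v·v = 28.
Deficit = 28 − 59/3 = 25/3 ≥ 0, confirming Bessel's inequality. (The deficit equals ||v − Σ <v,e_j> e_j||^2, the squared distance from v to span{e_j}.)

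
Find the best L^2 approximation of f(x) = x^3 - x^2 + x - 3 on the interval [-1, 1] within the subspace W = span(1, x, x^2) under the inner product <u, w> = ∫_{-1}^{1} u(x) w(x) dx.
g(x) = -x^2 + 8*x/5 - 3

The best approximation g ∈ W is the orthogonal projection of f onto W. Writing g = a_0 + a_1 x + a_2 x^2, the coefficients solve the normal equations G · a = b where
  G_{ij} = <φ_i, φ_j> and b_i = <f, φ_i>, with φ_0 = 1, φ_1 = x, φ_2 = x^2.
G =
  [2, 0, 2/3]
  [0, 2/3, 0]
  [2/3, 0, 2/5],
b = (-20/3, 16/15, -12/5).
Solving gives a_0 = -3, a_1 = 8/5, a_2 = -1, so
  g(x) = -x^2 + 8*x/5 - 3.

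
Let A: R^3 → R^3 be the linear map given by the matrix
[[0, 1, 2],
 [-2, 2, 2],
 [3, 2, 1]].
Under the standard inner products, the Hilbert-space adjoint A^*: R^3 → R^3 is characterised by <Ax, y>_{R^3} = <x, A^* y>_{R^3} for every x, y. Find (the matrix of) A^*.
A^* = A^T =
[[0, -2, 3],
 [1, 2, 2],
 [2, 2, 1]]

For real matrices with standard dot products, the defining identity <Ax, y> = <x, A^* y> gives (Ax)^T y = x^T (A^*) y, i.e. x^T A^T y = x^T (A^*) y. Since this holds for all x, y, we must have A^* = A^T. Therefore
A^* =
[[0, -2, 3],
 [1, 2, 2],
 [2, 2, 1]].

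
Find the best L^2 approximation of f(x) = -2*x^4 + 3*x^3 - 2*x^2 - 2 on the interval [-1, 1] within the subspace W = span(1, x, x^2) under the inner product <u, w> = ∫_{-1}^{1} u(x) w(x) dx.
g(x) = -26*x^2/7 + 9*x/5 - 64/35

The best approximation g ∈ W is the orthogonal projection of f onto W. Writing g = a_0 + a_1 x + a_2 x^2, the coefficients solve the normal equations G · a = b where
  G_{ij} = <φ_i, φ_j> and b_i = <f, φ_i>, with φ_0 = 1, φ_1 = x, φ_2 = x^2.
G =
  [2, 0, 2/3]
  [0, 2/3, 0]
  [2/3, 0, 2/5],
b = (-92/15, 6/5, -284/105).
Solving gives a_0 = -64/35, a_1 = 9/5, a_2 = -26/7, so
  g(x) = -26*x^2/7 + 9*x/5 - 64/35.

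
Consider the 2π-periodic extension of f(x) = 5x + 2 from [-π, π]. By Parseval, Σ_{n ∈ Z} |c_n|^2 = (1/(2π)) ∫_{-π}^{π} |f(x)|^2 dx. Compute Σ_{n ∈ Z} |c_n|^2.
Σ |c_n|^2 = 25π^2/3 + 4

Expand and integrate term by term over [-π, π]:
  ∫ (5x)^2 dx = 25·(2π^3/3); ∫ 2·5·(2)·x dx = 0 (odd integrand); ∫ 2^2 dx = 4·2π.
So (1/(2π)) ∫_{-π}^{π} (5x + 2)^2 dx = 25π^2/3 + 4 = 25π^2/3 + 4.
Parseval ⇒ Σ |c_n|^2 = 25π^2/3 + 4.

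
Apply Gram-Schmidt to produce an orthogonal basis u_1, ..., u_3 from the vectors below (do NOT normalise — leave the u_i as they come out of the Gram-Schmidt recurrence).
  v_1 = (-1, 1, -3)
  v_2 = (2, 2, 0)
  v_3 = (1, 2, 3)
Orthogonal basis:
  u_1 = (-1, 1, -3)
  u_2 = (2, 2, 0)
  u_3 = (-27/22, 27/22, 9/11)

Apply the Gram-Schmidt recurrence
  u_1 = v_1
  u_i = v_i − Σ_{j<i} ((v_i · u_j) / (u_j · u_j)) · u_j.

Step by step this gives:
  u_1 = (-1, 1, -3)
  u_2 = (2, 2, 0)
  u_3 = (-27/22, 27/22, 9/11)

Orthogonality check:
  u_2 · u_1 = 0 (should be 0)
  u_3 · u_1 = 0 (should be 0)
  u_3 · u_2 = 0 (should be 0)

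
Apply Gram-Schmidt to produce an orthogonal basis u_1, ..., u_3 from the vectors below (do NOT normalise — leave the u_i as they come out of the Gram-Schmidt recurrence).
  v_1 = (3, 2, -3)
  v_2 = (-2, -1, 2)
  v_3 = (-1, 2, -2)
Orthogonal basis:
  u_1 = (3, 2, -3)
  u_2 = (-1/11, 3/11, 1/11)
  u_3 = (-3/2, 0, -3/2)

Apply the Gram-Schmidt recurrence
  u_1 = v_1
  u_i = v_i − Σ_{j<i} ((v_i · u_j) / (u_j · u_j)) · u_j.

Step by step this gives:
  u_1 = (3, 2, -3)
  u_2 = (-1/11, 3/11, 1/11)
  u_3 = (-3/2, 0, -3/2)

Orthogonality check:
  u_2 · u_1 = 0 (should be 0)
  u_3 · u_1 = 0 (should be 0)
  u_3 · u_2 = 0 (should be 0)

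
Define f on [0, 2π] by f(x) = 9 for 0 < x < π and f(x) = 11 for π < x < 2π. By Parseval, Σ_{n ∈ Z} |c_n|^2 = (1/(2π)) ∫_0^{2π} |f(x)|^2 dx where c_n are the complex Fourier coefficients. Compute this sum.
Σ |c_n|^2 = 101

Parseval equates the L^2 energy of f (normalised by 1/(2π)) with the ℓ^2 sum of its Fourier coefficients: (1/(2π)) ∫_0^{2π} |f|^2 = Σ |c_n|^2.
Compute the left side: (1/(2π)) [∫_0^π 9^2 dx + ∫_π^{2π} 11^2 dx] = (1/(2π)) · (81π + 121π) = (81 + 121)/2 = 101.
So Σ_{n ∈ Z} |c_n|^2 = 101.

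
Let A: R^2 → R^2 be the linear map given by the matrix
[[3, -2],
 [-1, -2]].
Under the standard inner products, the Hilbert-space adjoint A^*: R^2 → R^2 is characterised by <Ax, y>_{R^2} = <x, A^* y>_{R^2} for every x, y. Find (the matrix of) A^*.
A^* = A^T =
[[3, -1],
 [-2, -2]]

For real matrices with standard dot products, the defining identity <Ax, y> = <x, A^* y> gives (Ax)^T y = x^T (A^*) y, i.e. x^T A^T y = x^T (A^*) y. Since this holds for all x, y, we must have A^* = A^T. Therefore
A^* =
[[3, -1],
 [-2, -2]].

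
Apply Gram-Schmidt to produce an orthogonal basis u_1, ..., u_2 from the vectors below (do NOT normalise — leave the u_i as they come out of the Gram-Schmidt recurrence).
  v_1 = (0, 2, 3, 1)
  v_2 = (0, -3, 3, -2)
Orthogonal basis:
  u_1 = (0, 2, 3, 1)
  u_2 = (0, -22/7, 39/14, -29/14)

Apply the Gram-Schmidt recurrence
  u_1 = v_1
  u_i = v_i − Σ_{j<i} ((v_i · u_j) / (u_j · u_j)) · u_j.

Step by step this gives:
  u_1 = (0, 2, 3, 1)
  u_2 = (0, -22/7, 39/14, -29/14)

Orthogonality check:
  u_2 · u_1 = 0 (should be 0)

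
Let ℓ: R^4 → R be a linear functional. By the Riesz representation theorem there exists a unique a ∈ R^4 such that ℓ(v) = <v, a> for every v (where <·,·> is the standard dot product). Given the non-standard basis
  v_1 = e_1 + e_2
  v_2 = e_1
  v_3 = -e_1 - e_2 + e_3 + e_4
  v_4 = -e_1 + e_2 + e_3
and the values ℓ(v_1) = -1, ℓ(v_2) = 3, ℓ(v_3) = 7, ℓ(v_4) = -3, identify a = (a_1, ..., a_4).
a = (3, -4, 4, 2)

Write a = (a_1, ..., a_4) in the standard basis. For each basis vector v_i, ℓ(v_i) = <v_i, a> is a linear equation in the a_j's. Collect the n equations into a matrix system V a = ℓ, where row i of V is v_i (expressed in the standard basis). Since V is invertible (lower-triangular with 1s on the diagonal, up to permutation), solve by back-substitution:
  V =
[[1, 1, 0, 0],
 [1, 0, 0, 0],
 [-1, -1, 1, 1],
 [-1, 1, 1, 0]]
  V a = (-1, 3, 7, -3)
Solving gives a = (3, -4, 4, 2).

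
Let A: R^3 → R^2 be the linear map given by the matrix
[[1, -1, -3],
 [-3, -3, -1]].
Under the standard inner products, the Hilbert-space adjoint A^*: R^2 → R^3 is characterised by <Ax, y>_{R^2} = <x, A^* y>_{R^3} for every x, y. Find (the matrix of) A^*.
A^* = A^T =
[[1, -3],
 [-1, -3],
 [-3, -1]]

For real matrices with standard dot products, the defining identity <Ax, y> = <x, A^* y> gives (Ax)^T y = x^T (A^*) y, i.e. x^T A^T y = x^T (A^*) y. Since this holds for all x, y, we must have A^* = A^T. Therefore
A^* =
[[1, -3],
 [-1, -3],
 [-3, -1]].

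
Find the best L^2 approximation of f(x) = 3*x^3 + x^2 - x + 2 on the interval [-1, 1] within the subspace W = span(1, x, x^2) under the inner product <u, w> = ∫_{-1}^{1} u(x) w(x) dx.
g(x) = x^2 + 4*x/5 + 2

The best approximation g ∈ W is the orthogonal projection of f onto W. Writing g = a_0 + a_1 x + a_2 x^2, the coefficients solve the normal equations G · a = b where
  G_{ij} = <φ_i, φ_j> and b_i = <f, φ_i>, with φ_0 = 1, φ_1 = x, φ_2 = x^2.
G =
  [2, 0, 2/3]
  [0, 2/3, 0]
  [2/3, 0, 2/5],
b = (14/3, 8/15, 26/15).
Solving gives a_0 = 2, a_1 = 4/5, a_2 = 1, so
  g(x) = x^2 + 4*x/5 + 2.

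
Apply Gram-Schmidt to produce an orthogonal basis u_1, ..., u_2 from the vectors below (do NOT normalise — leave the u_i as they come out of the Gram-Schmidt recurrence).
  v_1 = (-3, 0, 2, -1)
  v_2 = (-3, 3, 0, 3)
Orthogonal basis:
  u_1 = (-3, 0, 2, -1)
  u_2 = (-12/7, 3, -6/7, 24/7)

Apply the Gram-Schmidt recurrence
  u_1 = v_1
  u_i = v_i − Σ_{j<i} ((v_i · u_j) / (u_j · u_j)) · u_j.

Step by step this gives:
  u_1 = (-3, 0, 2, -1)
  u_2 = (-12/7, 3, -6/7, 24/7)

Orthogonality check:
  u_2 · u_1 = 0 (should be 0)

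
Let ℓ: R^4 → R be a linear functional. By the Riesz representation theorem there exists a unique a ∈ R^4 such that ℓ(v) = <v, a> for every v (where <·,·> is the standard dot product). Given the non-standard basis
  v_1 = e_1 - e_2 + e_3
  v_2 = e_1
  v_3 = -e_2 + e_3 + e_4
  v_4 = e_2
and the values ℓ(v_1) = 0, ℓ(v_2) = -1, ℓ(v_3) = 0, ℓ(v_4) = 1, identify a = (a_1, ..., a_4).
a = (-1, 1, 2, -1)

Write a = (a_1, ..., a_4) in the standard basis. For each basis vector v_i, ℓ(v_i) = <v_i, a> is a linear equation in the a_j's. Collect the n equations into a matrix system V a = ℓ, where row i of V is v_i (expressed in the standard basis). Since V is invertible (lower-triangular with 1s on the diagonal, up to permutation), solve by back-substitution:
  V =
[[1, -1, 1, 0],
 [1, 0, 0, 0],
 [0, -1, 1, 1],
 [0, 1, 0, 0]]
  V a = (0, -1, 0, 1)
Solving gives a = (-1, 1, 2, -1).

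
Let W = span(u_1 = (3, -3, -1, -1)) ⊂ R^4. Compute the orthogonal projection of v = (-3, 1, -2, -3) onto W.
proj_W(v) = (-21/20, 21/20, 7/20, 7/20)

Set up U = [u_1 | ... | u_1] ∈ R^(4×1). The projector onto W = col(U) is P = U (U^T U)^(-1) U^T.
Compute U^T U =
  [20],
and U^T v = (-7).
Solve U^T U · c = U^T v for the coefficients: c = (-7/20). The projection is proj_W(v) = U c.
Check: (v - proj_W(v)) · u_1 = 0  (should be 0).
Result: proj_W(v) = (-21/20, 21/20, 7/20, 7/20).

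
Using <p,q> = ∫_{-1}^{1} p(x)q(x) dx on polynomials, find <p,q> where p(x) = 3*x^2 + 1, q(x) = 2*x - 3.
<p,q> = -12

Expand the product: p(x)·q(x) = 6*x^3 - 9*x^2 + 2*x - 3.
∫_{-1}^{1} of each monomial x^k gives [2/(k+1) if k even, 0 if k odd]. Integrating term-by-term (or equivalently evaluating the antiderivative F(x) = 3*x^4/2 - 3*x^3 + x^2 - 3*x at the endpoints):
  F(1) − F(−1) = -7/2 − (17/2) = -12.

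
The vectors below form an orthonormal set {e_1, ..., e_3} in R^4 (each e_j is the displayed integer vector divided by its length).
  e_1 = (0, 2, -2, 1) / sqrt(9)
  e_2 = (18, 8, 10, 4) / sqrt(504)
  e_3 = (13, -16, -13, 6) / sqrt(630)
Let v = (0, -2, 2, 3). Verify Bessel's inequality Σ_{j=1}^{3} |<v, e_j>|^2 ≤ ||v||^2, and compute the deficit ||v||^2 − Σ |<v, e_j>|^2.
Σ |<v, e_j>|^2 = 21/5; ||v||^2 = 17; deficit = 64/5

Write each e_j = u_j / sqrt(<u_j, u_j>) where u_j is the displayed integer vector. Then <v, e_j> = <v, u_j> / sqrt(<u_j, u_j>), so |<v, e_j>|^2 = <v, u_j>^2 / <u_j, u_j>.
Coefficients: <v, e_1> = -5/sqrt(9), <v, e_2> = 16/sqrt(504), <v, e_3> = 24/sqrt(630).
Square and sum: Σ |<v, e_j>|^2 = 21/5.
Compute ||v||^2 = v·v = 17.
Deficit = 17 − 21/5 = 64/5 ≥ 0, confirming Bessel's inequality. (The deficit equals ||v − Σ <v,e_j> e_j||^2, the squared distance from v to span{e_j}.)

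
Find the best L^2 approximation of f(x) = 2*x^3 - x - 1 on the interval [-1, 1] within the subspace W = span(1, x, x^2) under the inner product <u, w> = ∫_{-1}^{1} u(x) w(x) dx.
g(x) = x/5 - 1

The best approximation g ∈ W is the orthogonal projection of f onto W. Writing g = a_0 + a_1 x + a_2 x^2, the coefficients solve the normal equations G · a = b where
  G_{ij} = <φ_i, φ_j> and b_i = <f, φ_i>, with φ_0 = 1, φ_1 = x, φ_2 = x^2.
G =
  [2, 0, 2/3]
  [0, 2/3, 0]
  [2/3, 0, 2/5],
b = (-2, 2/15, -2/3).
Solving gives a_0 = -1, a_1 = 1/5, a_2 = 0, so
  g(x) = x/5 - 1.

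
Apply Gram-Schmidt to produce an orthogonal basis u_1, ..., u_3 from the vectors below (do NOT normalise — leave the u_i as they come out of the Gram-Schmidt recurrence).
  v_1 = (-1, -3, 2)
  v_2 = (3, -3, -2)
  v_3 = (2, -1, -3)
Orthogonal basis:
  u_1 = (-1, -3, 2)
  u_2 = (22/7, -18/7, -16/7)
  u_3 = (-12/19, -4/19, -12/19)

Apply the Gram-Schmidt recurrence
  u_1 = v_1
  u_i = v_i − Σ_{j<i} ((v_i · u_j) / (u_j · u_j)) · u_j.

Step by step this gives:
  u_1 = (-1, -3, 2)
  u_2 = (22/7, -18/7, -16/7)
  u_3 = (-12/19, -4/19, -12/19)

Orthogonality check:
  u_2 · u_1 = 0 (should be 0)
  u_3 · u_1 = 0 (should be 0)
  u_3 · u_2 = 0 (should be 0)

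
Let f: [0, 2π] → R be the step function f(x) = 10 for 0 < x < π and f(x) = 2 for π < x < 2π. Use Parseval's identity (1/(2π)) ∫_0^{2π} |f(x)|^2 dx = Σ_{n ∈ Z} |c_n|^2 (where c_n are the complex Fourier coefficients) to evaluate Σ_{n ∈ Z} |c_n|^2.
Σ |c_n|^2 = 52

Parseval equates the L^2 energy of f (normalised by 1/(2π)) with the ℓ^2 sum of its Fourier coefficients: (1/(2π)) ∫_0^{2π} |f|^2 = Σ |c_n|^2.
Compute the left side: (1/(2π)) [∫_0^π 10^2 dx + ∫_π^{2π} 2^2 dx] = (1/(2π)) · (100π + 4π) = (100 + 4)/2 = 52.
So Σ_{n ∈ Z} |c_n|^2 = 52.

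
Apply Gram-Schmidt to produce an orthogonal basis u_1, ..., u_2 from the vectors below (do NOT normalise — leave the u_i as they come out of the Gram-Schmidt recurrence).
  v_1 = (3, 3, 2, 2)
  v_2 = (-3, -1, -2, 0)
Orthogonal basis:
  u_1 = (3, 3, 2, 2)
  u_2 = (-15/13, 11/13, -10/13, 16/13)

Apply the Gram-Schmidt recurrence
  u_1 = v_1
  u_i = v_i − Σ_{j<i} ((v_i · u_j) / (u_j · u_j)) · u_j.

Step by step this gives:
  u_1 = (3, 3, 2, 2)
  u_2 = (-15/13, 11/13, -10/13, 16/13)

Orthogonality check:
  u_2 · u_1 = 0 (should be 0)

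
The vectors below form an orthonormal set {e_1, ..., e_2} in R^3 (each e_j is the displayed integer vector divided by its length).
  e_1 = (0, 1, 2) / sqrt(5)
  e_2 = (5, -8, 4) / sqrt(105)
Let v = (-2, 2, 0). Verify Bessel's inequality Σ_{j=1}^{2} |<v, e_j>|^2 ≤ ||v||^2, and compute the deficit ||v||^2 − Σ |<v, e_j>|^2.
Σ |<v, e_j>|^2 = 152/21; ||v||^2 = 8; deficit = 16/21

Write each e_j = u_j / sqrt(<u_j, u_j>) where u_j is the displayed integer vector. Then <v, e_j> = <v, u_j> / sqrt(<u_j, u_j>), so |<v, e_j>|^2 = <v, u_j>^2 / <u_j, u_j>.
Coefficients: <v, e_1> = 2/sqrt(5), <v, e_2> = -26/sqrt(105).
Square and sum: Σ |<v, e_j>|^2 = 152/21.
Compute ||v||^2 = v·v = 8.
Deficit = 8 − 152/21 = 16/21 ≥ 0, confirming Bessel's inequality. (The deficit equals ||v − Σ <v,e_j> e_j||^2, the squared distance from v to span{e_j}.)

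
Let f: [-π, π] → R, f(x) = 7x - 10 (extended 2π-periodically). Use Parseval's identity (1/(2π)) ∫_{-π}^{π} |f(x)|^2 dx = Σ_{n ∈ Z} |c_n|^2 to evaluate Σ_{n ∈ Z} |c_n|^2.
Σ |c_n|^2 = 49π^2/3 + 100

Expand and integrate term by term over [-π, π]:
  ∫ (7x)^2 dx = 49·(2π^3/3); ∫ 2·7·(-10)·x dx = 0 (odd integrand); ∫ (-10)^2 dx = 100·2π.
So (1/(2π)) ∫_{-π}^{π} (7x - 10)^2 dx = 49π^2/3 + 100 = 49π^2/3 + 100.
Parseval ⇒ Σ |c_n|^2 = 49π^2/3 + 100.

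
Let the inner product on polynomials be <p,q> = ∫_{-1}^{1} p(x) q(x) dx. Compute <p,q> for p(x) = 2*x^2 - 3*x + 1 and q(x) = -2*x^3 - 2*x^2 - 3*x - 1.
<p,q> = 32/15

Expand the product: p(x)·q(x) = -4*x^5 + 2*x^4 - 2*x^3 + 5*x^2 - 1.
∫_{-1}^{1} of each monomial x^k gives [2/(k+1) if k even, 0 if k odd]. Integrating term-by-term (or equivalently evaluating the antiderivative F(x) = -2*x^6/3 + 2*x^5/5 - x^4/2 + 5*x^3/3 - x at the endpoints):
  F(1) − F(−1) = -1/10 − (-67/30) = 32/15.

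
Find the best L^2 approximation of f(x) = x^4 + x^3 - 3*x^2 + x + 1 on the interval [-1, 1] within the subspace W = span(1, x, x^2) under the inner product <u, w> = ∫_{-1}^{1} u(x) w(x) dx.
g(x) = -15*x^2/7 + 8*x/5 + 32/35

The best approximation g ∈ W is the orthogonal projection of f onto W. Writing g = a_0 + a_1 x + a_2 x^2, the coefficients solve the normal equations G · a = b where
  G_{ij} = <φ_i, φ_j> and b_i = <f, φ_i>, with φ_0 = 1, φ_1 = x, φ_2 = x^2.
G =
  [2, 0, 2/3]
  [0, 2/3, 0]
  [2/3, 0, 2/5],
b = (2/5, 16/15, -26/105).
Solving gives a_0 = 32/35, a_1 = 8/5, a_2 = -15/7, so
  g(x) = -15*x^2/7 + 8*x/5 + 32/35.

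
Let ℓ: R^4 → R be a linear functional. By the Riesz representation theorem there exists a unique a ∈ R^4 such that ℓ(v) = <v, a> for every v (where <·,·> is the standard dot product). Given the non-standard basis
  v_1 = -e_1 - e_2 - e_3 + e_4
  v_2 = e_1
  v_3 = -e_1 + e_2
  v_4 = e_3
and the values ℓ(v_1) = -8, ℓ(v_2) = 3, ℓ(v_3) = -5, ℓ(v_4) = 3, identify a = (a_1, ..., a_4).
a = (3, -2, 3, -4)

Write a = (a_1, ..., a_4) in the standard basis. For each basis vector v_i, ℓ(v_i) = <v_i, a> is a linear equation in the a_j's. Collect the n equations into a matrix system V a = ℓ, where row i of V is v_i (expressed in the standard basis). Since V is invertible (lower-triangular with 1s on the diagonal, up to permutation), solve by back-substitution:
  V =
[[-1, -1, -1, 1],
 [1, 0, 0, 0],
 [-1, 1, 0, 0],
 [0, 0, 1, 0]]
  V a = (-8, 3, -5, 3)
Solving gives a = (3, -2, 3, -4).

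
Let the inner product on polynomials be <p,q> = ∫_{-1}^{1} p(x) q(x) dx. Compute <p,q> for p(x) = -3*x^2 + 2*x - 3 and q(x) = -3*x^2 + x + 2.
<p,q> = -76/15

Expand the product: p(x)·q(x) = 9*x^4 - 9*x^3 + 5*x^2 + x - 6.
∫_{-1}^{1} of each monomial x^k gives [2/(k+1) if k even, 0 if k odd]. Integrating term-by-term (or equivalently evaluating the antiderivative F(x) = 9*x^5/5 - 9*x^4/4 + 5*x^3/3 + x^2/2 - 6*x at the endpoints):
  F(1) − F(−1) = -257/60 − (47/60) = -76/15.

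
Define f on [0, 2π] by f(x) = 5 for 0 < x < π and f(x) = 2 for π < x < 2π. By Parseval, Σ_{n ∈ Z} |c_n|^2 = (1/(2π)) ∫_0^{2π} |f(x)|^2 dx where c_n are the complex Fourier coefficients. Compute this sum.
Σ |c_n|^2 = 29/2

Parseval equates the L^2 energy of f (normalised by 1/(2π)) with the ℓ^2 sum of its Fourier coefficients: (1/(2π)) ∫_0^{2π} |f|^2 = Σ |c_n|^2.
Compute the left side: (1/(2π)) [∫_0^π 5^2 dx + ∫_π^{2π} 2^2 dx] = (1/(2π)) · (25π + 4π) = (25 + 4)/2 = 29/2.
So Σ_{n ∈ Z} |c_n|^2 = 29/2.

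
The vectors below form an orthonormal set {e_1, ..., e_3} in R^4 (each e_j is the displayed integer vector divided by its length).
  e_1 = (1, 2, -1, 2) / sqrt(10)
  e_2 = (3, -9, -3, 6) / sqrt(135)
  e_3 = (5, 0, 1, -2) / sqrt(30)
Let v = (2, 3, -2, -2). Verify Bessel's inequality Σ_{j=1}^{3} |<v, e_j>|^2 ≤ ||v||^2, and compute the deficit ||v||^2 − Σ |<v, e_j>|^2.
Σ |<v, e_j>|^2 = 69/5; ||v||^2 = 21; deficit = 36/5

Write each e_j = u_j / sqrt(<u_j, u_j>) where u_j is the displayed integer vector. Then <v, e_j> = <v, u_j> / sqrt(<u_j, u_j>), so |<v, e_j>|^2 = <v, u_j>^2 / <u_j, u_j>.
Coefficients: <v, e_1> = 6/sqrt(10), <v, e_2> = -27/sqrt(135), <v, e_3> = 12/sqrt(30).
Square and sum: Σ |<v, e_j>|^2 = 69/5.
Compute ||v||^2 = v·v = 21.
Deficit = 21 − 69/5 = 36/5 ≥ 0, confirming Bessel's inequality. (The deficit equals ||v − Σ <v,e_j> e_j||^2, the squared distance from v to span{e_j}.)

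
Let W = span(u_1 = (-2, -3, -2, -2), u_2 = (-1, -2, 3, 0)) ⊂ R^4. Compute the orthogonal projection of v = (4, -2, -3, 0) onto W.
proj_W(v) = (49/290, 86/145, -739/290, -74/145)

Set up U = [u_1 | ... | u_2] ∈ R^(4×2). The projector onto W = col(U) is P = U (U^T U)^(-1) U^T.
Compute U^T U =
  [21, 2]
  [2, 14],
and U^T v = (4, -9).
Solve U^T U · c = U^T v for the coefficients: c = (37/145, -197/290). The projection is proj_W(v) = U c.
Check: (v - proj_W(v)) · u_1 = 0  (should be 0).
Check: (v - proj_W(v)) · u_2 = 0  (should be 0).
Result: proj_W(v) = (49/290, 86/145, -739/290, -74/145).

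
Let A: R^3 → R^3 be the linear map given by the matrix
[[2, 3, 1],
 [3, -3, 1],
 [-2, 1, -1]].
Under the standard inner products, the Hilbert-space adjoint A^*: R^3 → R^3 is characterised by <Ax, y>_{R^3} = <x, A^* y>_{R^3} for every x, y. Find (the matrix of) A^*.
A^* = A^T =
[[2, 3, -2],
 [3, -3, 1],
 [1, 1, -1]]

For real matrices with standard dot products, the defining identity <Ax, y> = <x, A^* y> gives (Ax)^T y = x^T (A^*) y, i.e. x^T A^T y = x^T (A^*) y. Since this holds for all x, y, we must have A^* = A^T. Therefore
A^* =
[[2, 3, -2],
 [3, -3, 1],
 [1, 1, -1]].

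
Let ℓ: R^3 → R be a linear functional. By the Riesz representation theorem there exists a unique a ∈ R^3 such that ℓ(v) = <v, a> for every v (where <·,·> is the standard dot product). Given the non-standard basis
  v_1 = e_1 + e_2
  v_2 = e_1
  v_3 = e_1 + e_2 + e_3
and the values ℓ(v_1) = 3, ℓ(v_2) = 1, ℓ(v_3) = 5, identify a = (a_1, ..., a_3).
a = (1, 2, 2)

Write a = (a_1, ..., a_3) in the standard basis. For each basis vector v_i, ℓ(v_i) = <v_i, a> is a linear equation in the a_j's. Collect the n equations into a matrix system V a = ℓ, where row i of V is v_i (expressed in the standard basis). Since V is invertible (lower-triangular with 1s on the diagonal, up to permutation), solve by back-substitution:
  V =
[[1, 1, 0],
 [1, 0, 0],
 [1, 1, 1]]
  V a = (3, 1, 5)
Solving gives a = (1, 2, 2).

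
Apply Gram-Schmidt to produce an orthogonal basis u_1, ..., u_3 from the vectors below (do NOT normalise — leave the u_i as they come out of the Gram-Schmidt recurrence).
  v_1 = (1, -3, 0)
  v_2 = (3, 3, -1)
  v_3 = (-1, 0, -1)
Orthogonal basis:
  u_1 = (1, -3, 0)
  u_2 = (18/5, 6/5, -1)
  u_3 = (-45/154, -15/154, -90/77)

Apply the Gram-Schmidt recurrence
  u_1 = v_1
  u_i = v_i − Σ_{j<i} ((v_i · u_j) / (u_j · u_j)) · u_j.

Step by step this gives:
  u_1 = (1, -3, 0)
  u_2 = (18/5, 6/5, -1)
  u_3 = (-45/154, -15/154, -90/77)

Orthogonality check:
  u_2 · u_1 = 0 (should be 0)
  u_3 · u_1 = 0 (should be 0)
  u_3 · u_2 = 0 (should be 0)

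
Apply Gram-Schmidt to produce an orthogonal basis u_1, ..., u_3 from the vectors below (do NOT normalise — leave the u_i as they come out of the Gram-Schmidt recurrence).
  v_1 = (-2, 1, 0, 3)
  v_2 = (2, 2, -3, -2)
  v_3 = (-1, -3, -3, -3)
Orthogonal basis:
  u_1 = (-2, 1, 0, 3)
  u_2 = (6/7, 18/7, -3, -2/7)
  u_3 = (-287/115, -286/115, -318/115, -96/115)

Apply the Gram-Schmidt recurrence
  u_1 = v_1
  u_i = v_i − Σ_{j<i} ((v_i · u_j) / (u_j · u_j)) · u_j.

Step by step this gives:
  u_1 = (-2, 1, 0, 3)
  u_2 = (6/7, 18/7, -3, -2/7)
  u_3 = (-287/115, -286/115, -318/115, -96/115)

Orthogonality check:
  u_2 · u_1 = 0 (should be 0)
  u_3 · u_1 = 0 (should be 0)
  u_3 · u_2 = 0 (should be 0)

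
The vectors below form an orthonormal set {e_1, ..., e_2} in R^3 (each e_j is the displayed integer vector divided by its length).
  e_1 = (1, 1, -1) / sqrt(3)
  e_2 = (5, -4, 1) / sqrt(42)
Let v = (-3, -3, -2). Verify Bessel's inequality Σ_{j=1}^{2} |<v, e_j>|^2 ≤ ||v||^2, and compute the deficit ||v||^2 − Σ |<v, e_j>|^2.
Σ |<v, e_j>|^2 = 83/14; ||v||^2 = 22; deficit = 225/14

Write each e_j = u_j / sqrt(<u_j, u_j>) where u_j is the displayed integer vector. Then <v, e_j> = <v, u_j> / sqrt(<u_j, u_j>), so |<v, e_j>|^2 = <v, u_j>^2 / <u_j, u_j>.
Coefficients: <v, e_1> = -4/sqrt(3), <v, e_2> = -5/sqrt(42).
Square and sum: Σ |<v, e_j>|^2 = 83/14.
Compute ||v||^2 = v·v = 22.
Deficit = 22 − 83/14 = 225/14 ≥ 0, confirming Bessel's inequality. (The deficit equals ||v − Σ <v,e_j> e_j||^2, the squared distance from v to span{e_j}.)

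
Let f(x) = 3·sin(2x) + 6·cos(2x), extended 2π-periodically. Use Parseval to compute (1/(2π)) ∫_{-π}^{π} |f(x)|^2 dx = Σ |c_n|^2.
Σ |c_n|^2 = 45/2

Expand |f|^2 and use orthogonality of {sin(nx), cos(mx)} on [-π, π]:
  ∫_{-π}^{π} sin(nx)^2 dx = π, ∫ cos(mx)^2 dx = π, and cross terms integrate to 0.
So ∫_{-π}^{π} f(x)^2 dx = 3^2 · π + 6^2 · π = (9 + 36)π.
Divide by 2π: (9 + 36)/2 = 45/2.
By Parseval, this equals Σ |c_n|^2.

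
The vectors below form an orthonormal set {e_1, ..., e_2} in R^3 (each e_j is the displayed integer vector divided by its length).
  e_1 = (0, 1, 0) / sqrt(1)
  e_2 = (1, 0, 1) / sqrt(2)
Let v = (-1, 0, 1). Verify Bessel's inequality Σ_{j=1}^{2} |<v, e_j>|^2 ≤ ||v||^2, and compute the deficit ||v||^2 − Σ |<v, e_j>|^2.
Σ |<v, e_j>|^2 = 0; ||v||^2 = 2; deficit = 2

Write each e_j = u_j / sqrt(<u_j, u_j>) where u_j is the displayed integer vector. Then <v, e_j> = <v, u_j> / sqrt(<u_j, u_j>), so |<v, e_j>|^2 = <v, u_j>^2 / <u_j, u_j>.
Coefficients: <v, e_1> = 0/sqrt(1), <v, e_2> = 0/sqrt(2).
Square and sum: Σ |<v, e_j>|^2 = 0.
Compute ||v||^2 = v·v = 2.
Deficit = 2 − 0 = 2 ≥ 0, confirming Bessel's inequality. (The deficit equals ||v − Σ <v,e_j> e_j||^2, the squared distance from v to span{e_j}.)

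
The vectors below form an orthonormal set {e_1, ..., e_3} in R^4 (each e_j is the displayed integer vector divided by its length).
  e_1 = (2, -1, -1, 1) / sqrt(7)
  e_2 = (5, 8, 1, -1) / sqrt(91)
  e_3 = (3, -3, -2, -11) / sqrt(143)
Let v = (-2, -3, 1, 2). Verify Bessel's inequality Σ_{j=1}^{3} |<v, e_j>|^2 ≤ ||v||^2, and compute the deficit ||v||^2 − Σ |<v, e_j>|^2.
Σ |<v, e_j>|^2 = 182/11; ||v||^2 = 18; deficit = 16/11

Write each e_j = u_j / sqrt(<u_j, u_j>) where u_j is the displayed integer vector. Then <v, e_j> = <v, u_j> / sqrt(<u_j, u_j>), so |<v, e_j>|^2 = <v, u_j>^2 / <u_j, u_j>.
Coefficients: <v, e_1> = 0/sqrt(7), <v, e_2> = -35/sqrt(91), <v, e_3> = -21/sqrt(143).
Square and sum: Σ |<v, e_j>|^2 = 182/11.
Compute ||v||^2 = v·v = 18.
Deficit = 18 − 182/11 = 16/11 ≥ 0, confirming Bessel's inequality. (The deficit equals ||v − Σ <v,e_j> e_j||^2, the squared distance from v to span{e_j}.)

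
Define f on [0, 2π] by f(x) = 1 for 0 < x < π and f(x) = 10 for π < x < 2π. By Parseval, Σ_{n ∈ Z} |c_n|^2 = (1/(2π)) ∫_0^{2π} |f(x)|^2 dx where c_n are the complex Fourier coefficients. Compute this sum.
Σ |c_n|^2 = 101/2

Parseval equates the L^2 energy of f (normalised by 1/(2π)) with the ℓ^2 sum of its Fourier coefficients: (1/(2π)) ∫_0^{2π} |f|^2 = Σ |c_n|^2.
Compute the left side: (1/(2π)) [∫_0^π 1^2 dx + ∫_π^{2π} 10^2 dx] = (1/(2π)) · (1π + 100π) = (1 + 100)/2 = 101/2.
So Σ_{n ∈ Z} |c_n|^2 = 101/2.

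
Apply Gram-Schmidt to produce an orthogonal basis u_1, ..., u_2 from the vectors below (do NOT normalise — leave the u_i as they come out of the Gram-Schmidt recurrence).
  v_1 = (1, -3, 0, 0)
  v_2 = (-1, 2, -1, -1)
Orthogonal basis:
  u_1 = (1, -3, 0, 0)
  u_2 = (-3/10, -1/10, -1, -1)

Apply the Gram-Schmidt recurrence
  u_1 = v_1
  u_i = v_i − Σ_{j<i} ((v_i · u_j) / (u_j · u_j)) · u_j.

Step by step this gives:
  u_1 = (1, -3, 0, 0)
  u_2 = (-3/10, -1/10, -1, -1)

Orthogonality check:
  u_2 · u_1 = 0 (should be 0)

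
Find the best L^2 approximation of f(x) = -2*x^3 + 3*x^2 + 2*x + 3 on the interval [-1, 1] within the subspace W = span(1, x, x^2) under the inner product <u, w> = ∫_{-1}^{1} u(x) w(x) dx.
g(x) = 3*x^2 + 4*x/5 + 3

The best approximation g ∈ W is the orthogonal projection of f onto W. Writing g = a_0 + a_1 x + a_2 x^2, the coefficients solve the normal equations G · a = b where
  G_{ij} = <φ_i, φ_j> and b_i = <f, φ_i>, with φ_0 = 1, φ_1 = x, φ_2 = x^2.
G =
  [2, 0, 2/3]
  [0, 2/3, 0]
  [2/3, 0, 2/5],
b = (8, 8/15, 16/5).
Solving gives a_0 = 3, a_1 = 4/5, a_2 = 3, so
  g(x) = 3*x^2 + 4*x/5 + 3.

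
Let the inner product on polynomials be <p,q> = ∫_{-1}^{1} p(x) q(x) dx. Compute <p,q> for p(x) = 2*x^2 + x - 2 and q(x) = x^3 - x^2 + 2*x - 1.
<p,q> = 74/15

Expand the product: p(x)·q(x) = 2*x^5 - x^4 + x^3 + 2*x^2 - 5*x + 2.
∫_{-1}^{1} of each monomial x^k gives [2/(k+1) if k even, 0 if k odd]. Integrating term-by-term (or equivalently evaluating the antiderivative F(x) = x^6/3 - x^5/5 + x^4/4 + 2*x^3/3 - 5*x^2/2 + 2*x at the endpoints):
  F(1) − F(−1) = 11/20 − (-263/60) = 74/15.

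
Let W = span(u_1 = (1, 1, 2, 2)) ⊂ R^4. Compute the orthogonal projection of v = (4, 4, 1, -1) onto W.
proj_W(v) = (4/5, 4/5, 8/5, 8/5)

Set up U = [u_1 | ... | u_1] ∈ R^(4×1). The projector onto W = col(U) is P = U (U^T U)^(-1) U^T.
Compute U^T U =
  [10],
and U^T v = (8).
Solve U^T U · c = U^T v for the coefficients: c = (4/5). The projection is proj_W(v) = U c.
Check: (v - proj_W(v)) · u_1 = 0  (should be 0).
Result: proj_W(v) = (4/5, 4/5, 8/5, 8/5).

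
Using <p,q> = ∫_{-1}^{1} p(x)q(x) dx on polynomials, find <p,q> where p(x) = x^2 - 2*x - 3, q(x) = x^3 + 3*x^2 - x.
<p,q> = -64/15

Expand the product: p(x)·q(x) = x^5 + x^4 - 10*x^3 - 7*x^2 + 3*x.
∫_{-1}^{1} of each monomial x^k gives [2/(k+1) if k even, 0 if k odd]. Integrating term-by-term (or equivalently evaluating the antiderivative F(x) = x^6/6 + x^5/5 - 5*x^4/2 - 7*x^3/3 + 3*x^2/2 at the endpoints):
  F(1) − F(−1) = -89/30 − (13/10) = -64/15.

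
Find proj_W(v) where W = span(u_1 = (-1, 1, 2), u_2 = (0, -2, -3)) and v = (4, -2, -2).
proj_W(v) = (25/7, -5/7, -20/7)

Set up U = [u_1 | ... | u_2] ∈ R^(3×2). The projector onto W = col(U) is P = U (U^T U)^(-1) U^T.
Compute U^T U =
  [6, -8]
  [-8, 13],
and U^T v = (-10, 10).
Solve U^T U · c = U^T v for the coefficients: c = (-25/7, -10/7). The projection is proj_W(v) = U c.
Check: (v - proj_W(v)) · u_1 = 0  (should be 0).
Check: (v - proj_W(v)) · u_2 = 0  (should be 0).
Result: proj_W(v) = (25/7, -5/7, -20/7).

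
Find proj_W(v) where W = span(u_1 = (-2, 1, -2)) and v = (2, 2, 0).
proj_W(v) = (4/9, -2/9, 4/9)

Set up U = [u_1 | ... | u_1] ∈ R^(3×1). The projector onto W = col(U) is P = U (U^T U)^(-1) U^T.
Compute U^T U =
  [9],
and U^T v = (-2).
Solve U^T U · c = U^T v for the coefficients: c = (-2/9). The projection is proj_W(v) = U c.
Check: (v - proj_W(v)) · u_1 = 0  (should be 0).
Result: proj_W(v) = (4/9, -2/9, 4/9).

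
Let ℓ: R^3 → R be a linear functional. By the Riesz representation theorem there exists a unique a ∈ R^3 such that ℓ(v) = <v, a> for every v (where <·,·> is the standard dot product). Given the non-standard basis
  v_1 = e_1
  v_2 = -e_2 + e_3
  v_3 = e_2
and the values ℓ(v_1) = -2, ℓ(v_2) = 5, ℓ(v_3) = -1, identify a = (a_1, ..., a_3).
a = (-2, -1, 4)

Write a = (a_1, ..., a_3) in the standard basis. For each basis vector v_i, ℓ(v_i) = <v_i, a> is a linear equation in the a_j's. Collect the n equations into a matrix system V a = ℓ, where row i of V is v_i (expressed in the standard basis). Since V is invertible (lower-triangular with 1s on the diagonal, up to permutation), solve by back-substitution:
  V =
[[1, 0, 0],
 [0, -1, 1],
 [0, 1, 0]]
  V a = (-2, 5, -1)
Solving gives a = (-2, -1, 4).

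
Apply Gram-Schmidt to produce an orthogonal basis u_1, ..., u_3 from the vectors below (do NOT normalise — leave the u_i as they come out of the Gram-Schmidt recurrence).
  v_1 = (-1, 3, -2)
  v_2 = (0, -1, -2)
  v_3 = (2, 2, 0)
Orthogonal basis:
  u_1 = (-1, 3, -2)
  u_2 = (1/14, -17/14, -13/7)
  u_3 = (160/69, 40/69, -20/69)

Apply the Gram-Schmidt recurrence
  u_1 = v_1
  u_i = v_i − Σ_{j<i} ((v_i · u_j) / (u_j · u_j)) · u_j.

Step by step this gives:
  u_1 = (-1, 3, -2)
  u_2 = (1/14, -17/14, -13/7)
  u_3 = (160/69, 40/69, -20/69)

Orthogonality check:
  u_2 · u_1 = 0 (should be 0)
  u_3 · u_1 = 0 (should be 0)
  u_3 · u_2 = 0 (should be 0)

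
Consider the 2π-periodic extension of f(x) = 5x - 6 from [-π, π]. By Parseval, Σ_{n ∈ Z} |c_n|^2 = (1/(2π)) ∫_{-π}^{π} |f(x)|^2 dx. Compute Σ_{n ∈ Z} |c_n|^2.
Σ |c_n|^2 = 25π^2/3 + 36

Expand and integrate term by term over [-π, π]:
  ∫ (5x)^2 dx = 25·(2π^3/3); ∫ 2·5·(-6)·x dx = 0 (odd integrand); ∫ (-6)^2 dx = 36·2π.
So (1/(2π)) ∫_{-π}^{π} (5x - 6)^2 dx = 25π^2/3 + 36 = 25π^2/3 + 36.
Parseval ⇒ Σ |c_n|^2 = 25π^2/3 + 36.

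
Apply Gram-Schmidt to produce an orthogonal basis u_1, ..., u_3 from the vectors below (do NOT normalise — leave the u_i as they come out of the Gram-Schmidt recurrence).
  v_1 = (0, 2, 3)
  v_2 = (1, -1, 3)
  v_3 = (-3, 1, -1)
Orthogonal basis:
  u_1 = (0, 2, 3)
  u_2 = (1, -27/13, 18/13)
  u_3 = (-99/47, -33/47, 22/47)

Apply the Gram-Schmidt recurrence
  u_1 = v_1
  u_i = v_i − Σ_{j<i} ((v_i · u_j) / (u_j · u_j)) · u_j.

Step by step this gives:
  u_1 = (0, 2, 3)
  u_2 = (1, -27/13, 18/13)
  u_3 = (-99/47, -33/47, 22/47)

Orthogonality check:
  u_2 · u_1 = 0 (should be 0)
  u_3 · u_1 = 0 (should be 0)
  u_3 · u_2 = 0 (should be 0)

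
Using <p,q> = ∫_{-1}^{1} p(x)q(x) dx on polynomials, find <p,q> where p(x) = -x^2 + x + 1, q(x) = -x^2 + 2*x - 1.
<p,q> = -4/15

Expand the product: p(x)·q(x) = x^4 - 3*x^3 + 2*x^2 + x - 1.
∫_{-1}^{1} of each monomial x^k gives [2/(k+1) if k even, 0 if k odd]. Integrating term-by-term (or equivalently evaluating the antiderivative F(x) = x^5/5 - 3*x^4/4 + 2*x^3/3 + x^2/2 - x at the endpoints):
  F(1) − F(−1) = -23/60 − (-7/60) = -4/15.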